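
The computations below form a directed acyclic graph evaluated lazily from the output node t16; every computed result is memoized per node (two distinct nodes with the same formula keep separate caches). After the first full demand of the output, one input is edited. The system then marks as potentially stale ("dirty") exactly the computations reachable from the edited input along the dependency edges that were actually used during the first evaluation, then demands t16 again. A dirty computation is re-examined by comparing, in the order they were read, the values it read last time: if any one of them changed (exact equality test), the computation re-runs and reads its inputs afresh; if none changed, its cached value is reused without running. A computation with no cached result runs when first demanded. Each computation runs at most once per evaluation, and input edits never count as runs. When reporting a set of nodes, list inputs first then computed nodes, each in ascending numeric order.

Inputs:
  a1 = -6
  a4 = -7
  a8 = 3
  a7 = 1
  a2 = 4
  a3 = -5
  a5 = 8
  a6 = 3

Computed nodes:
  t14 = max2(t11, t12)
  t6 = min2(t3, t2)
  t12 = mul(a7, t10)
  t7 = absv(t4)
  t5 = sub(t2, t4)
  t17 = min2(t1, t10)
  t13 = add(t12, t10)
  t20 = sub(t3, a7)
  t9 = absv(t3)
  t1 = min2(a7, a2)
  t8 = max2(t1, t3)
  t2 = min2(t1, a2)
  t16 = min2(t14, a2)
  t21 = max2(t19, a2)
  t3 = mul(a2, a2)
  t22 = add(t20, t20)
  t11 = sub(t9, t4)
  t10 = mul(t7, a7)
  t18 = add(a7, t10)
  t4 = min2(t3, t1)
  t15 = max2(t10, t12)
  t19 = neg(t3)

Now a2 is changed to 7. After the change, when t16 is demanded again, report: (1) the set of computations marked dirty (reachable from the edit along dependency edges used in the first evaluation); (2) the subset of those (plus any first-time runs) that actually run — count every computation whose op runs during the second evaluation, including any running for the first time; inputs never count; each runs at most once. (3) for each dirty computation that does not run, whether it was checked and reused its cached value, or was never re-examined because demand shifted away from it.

The edit dirties: t1, t3, t4, t7, t9, t10, t11, t12, t14, t16.
7 computations run: t1, t3, t4, t9, t11, t14, t16.
Cache hits after checking: t7, t10, t12.
Note where the cutoff bites: t7 is checked, finds nothing changed, and keeps its cache.

First demand of the output computes:
  t1 = min2(1, 4) = 1
  t3 = mul(4, 4) = 16
  t4 = min2(16, 1) = 1
  t7 = absv(1) = 1
  t9 = absv(16) = 16
  t10 = mul(1, 1) = 1
  t11 = sub(16, 1) = 15
  t12 = mul(1, 1) = 1
  t14 = max2(15, 1) = 15
  t16 = min2(15, 4) = 4

After the edit, cleaning proceeds:
  t1: a read changed (a2 4->7) — executes, giving 1 — identical to its old value.
  t3: a read changed (a2 4->7; a2 4->7) — executes, giving 49.
  t4: a read changed (t3 16->49) — executes, giving 1 — identical to its old value.
  t7: dirty, but its reads are unchanged (t4 unchanged); cached 1 stands.
  t9: a read changed (t3 16->49) — executes, giving 49.
  t10: dirty, but its reads are unchanged (t7 unchanged, a7 unchanged); cached 1 stands.
  t11: a read changed (t9 16->49) — executes, giving 48.
  t12: dirty, but its reads are unchanged (a7 unchanged, t10 unchanged); cached 1 stands.
  t14: a read changed (t11 15->48) — executes, giving 48.
  t16: a read changed (t14 15->48; a2 4->7) — executes, giving 7.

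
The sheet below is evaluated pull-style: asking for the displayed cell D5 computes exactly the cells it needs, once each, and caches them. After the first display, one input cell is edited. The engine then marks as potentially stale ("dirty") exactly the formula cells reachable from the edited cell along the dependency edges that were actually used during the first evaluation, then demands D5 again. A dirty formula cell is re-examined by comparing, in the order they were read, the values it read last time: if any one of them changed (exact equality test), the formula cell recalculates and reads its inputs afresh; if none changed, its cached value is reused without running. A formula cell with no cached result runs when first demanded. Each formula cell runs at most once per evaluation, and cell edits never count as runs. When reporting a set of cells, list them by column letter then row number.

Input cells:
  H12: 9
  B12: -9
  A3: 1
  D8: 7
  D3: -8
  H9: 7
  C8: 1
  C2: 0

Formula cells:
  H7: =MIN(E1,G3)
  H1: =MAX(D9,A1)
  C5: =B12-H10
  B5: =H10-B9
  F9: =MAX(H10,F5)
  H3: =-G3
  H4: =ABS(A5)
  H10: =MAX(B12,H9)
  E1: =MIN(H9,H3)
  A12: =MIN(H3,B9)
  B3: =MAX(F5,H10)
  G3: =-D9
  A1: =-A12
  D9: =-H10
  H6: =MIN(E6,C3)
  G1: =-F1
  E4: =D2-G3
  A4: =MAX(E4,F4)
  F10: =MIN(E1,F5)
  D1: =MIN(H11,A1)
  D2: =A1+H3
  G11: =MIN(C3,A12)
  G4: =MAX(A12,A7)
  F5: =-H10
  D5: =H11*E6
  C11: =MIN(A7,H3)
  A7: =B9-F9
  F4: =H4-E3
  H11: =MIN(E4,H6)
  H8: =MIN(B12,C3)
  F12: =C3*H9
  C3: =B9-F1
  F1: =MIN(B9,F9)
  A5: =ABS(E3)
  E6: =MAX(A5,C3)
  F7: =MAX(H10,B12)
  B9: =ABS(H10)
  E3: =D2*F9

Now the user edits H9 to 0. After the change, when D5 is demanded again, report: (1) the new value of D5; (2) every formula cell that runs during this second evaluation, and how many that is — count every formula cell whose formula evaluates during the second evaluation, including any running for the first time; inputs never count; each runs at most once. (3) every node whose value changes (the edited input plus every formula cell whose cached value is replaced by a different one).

Demanding D5 again yields 0.
16 formula cells run: A1, A12, B9, C3, D2, D5, D9, E3, E4, F1, F5, F9, G3, H3, H10, H11.
The nodes whose values change: A1, A12, B9, D9, E4, F1, F5, F9, G3, H3, H9, H10, H11.
Note where the cutoff bites: A5 is checked, finds nothing changed, and keeps its cache.

First demand of the output computes:
  H10 = MAX(-9, 7) = 7
  B9 = ABS(7) = 7
  D9 = -(7) = -7
  F5 = -(7) = -7
  F9 = MAX(7, -7) = 7
  F1 = MIN(7, 7) = 7
  C3 = 7 - 7 = 0
  G3 = -(-7) = 7
  H3 = -(7) = -7
  A12 = MIN(-7, 7) = -7
  A1 = -(-7) = 7
  D2 = 7 + -7 = 0
  E3 = 0 * 7 = 0
  A5 = ABS(0) = 0
  E4 = 0 - 7 = -7
  E6 = MAX(0, 0) = 0
  H6 = MIN(0, 0) = 0
  H11 = MIN(-7, 0) = -7
  D5 = -7 * 0 = 0

After the edit, cleaning proceeds:
  H10: a read changed (H9 7->0) — executes, giving 0.
  B9: a read changed (H10 7->0) — executes, giving 0.
  D9: a read changed (H10 7->0) — executes, giving 0.
  F5: a read changed (H10 7->0) — executes, giving 0.
  F9: a read changed (H10 7->0; F5 -7->0) — executes, giving 0.
  F1: a read changed (B9 7->0; F9 7->0) — executes, giving 0.
  C3: a read changed (B9 7->0; F1 7->0) — executes, giving 0 — identical to its old value.
  G3: a read changed (D9 -7->0) — executes, giving 0.
  H3: a read changed (G3 7->0) — executes, giving 0.
  A12: a read changed (H3 -7->0; B9 7->0) — executes, giving 0.
  A1: a read changed (A12 -7->0) — executes, giving 0.
  D2: a read changed (A1 7->0; H3 -7->0) — executes, giving 0 — identical to its old value.
  E3: a read changed (F9 7->0) — executes, giving 0 — identical to its old value.
  A5: dirty, but its reads are unchanged (E3 unchanged); cached 0 stands.
  E4: a read changed (G3 7->0) — executes, giving 0.
  E6: dirty, but its reads are unchanged (A5 unchanged, C3 unchanged); cached 0 stands.
  H6: dirty, but its reads are unchanged (E6 unchanged, C3 unchanged); cached 0 stands.
  H11: a read changed (E4 -7->0) — executes, giving 0.
  D5: a read changed (H11 -7->0) — executes, giving 0 — identical to its old value.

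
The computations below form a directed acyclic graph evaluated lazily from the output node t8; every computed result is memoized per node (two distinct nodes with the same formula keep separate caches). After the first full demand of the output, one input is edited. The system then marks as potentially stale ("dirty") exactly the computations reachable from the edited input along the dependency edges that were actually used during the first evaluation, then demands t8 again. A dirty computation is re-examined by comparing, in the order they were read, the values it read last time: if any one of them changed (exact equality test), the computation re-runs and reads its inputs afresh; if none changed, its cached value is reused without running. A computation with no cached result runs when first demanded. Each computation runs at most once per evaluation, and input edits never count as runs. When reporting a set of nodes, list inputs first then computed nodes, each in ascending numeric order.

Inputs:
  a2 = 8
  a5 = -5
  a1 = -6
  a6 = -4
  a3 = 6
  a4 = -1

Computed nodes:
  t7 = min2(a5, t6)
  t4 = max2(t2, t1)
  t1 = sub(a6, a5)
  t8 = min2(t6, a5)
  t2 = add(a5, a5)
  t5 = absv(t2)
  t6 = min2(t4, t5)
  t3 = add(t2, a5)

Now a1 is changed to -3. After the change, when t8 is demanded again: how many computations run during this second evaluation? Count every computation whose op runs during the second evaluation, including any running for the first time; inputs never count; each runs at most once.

0 computations run: none.
Note the shortcut — nothing in the graph depends on a1 at all, so no recomputation happens.

First demand of the output computes:
  t1 = sub(-4, -5) = 1
  t2 = add(-5, -5) = -10
  t4 = max2(-10, 1) = 1
  t5 = absv(-10) = 10
  t6 = min2(1, 10) = 1
  t8 = min2(1, -5) = -5

After the edit, cleaning proceeds:
  no node depends on a1 at all; the second demand re-runs nothing.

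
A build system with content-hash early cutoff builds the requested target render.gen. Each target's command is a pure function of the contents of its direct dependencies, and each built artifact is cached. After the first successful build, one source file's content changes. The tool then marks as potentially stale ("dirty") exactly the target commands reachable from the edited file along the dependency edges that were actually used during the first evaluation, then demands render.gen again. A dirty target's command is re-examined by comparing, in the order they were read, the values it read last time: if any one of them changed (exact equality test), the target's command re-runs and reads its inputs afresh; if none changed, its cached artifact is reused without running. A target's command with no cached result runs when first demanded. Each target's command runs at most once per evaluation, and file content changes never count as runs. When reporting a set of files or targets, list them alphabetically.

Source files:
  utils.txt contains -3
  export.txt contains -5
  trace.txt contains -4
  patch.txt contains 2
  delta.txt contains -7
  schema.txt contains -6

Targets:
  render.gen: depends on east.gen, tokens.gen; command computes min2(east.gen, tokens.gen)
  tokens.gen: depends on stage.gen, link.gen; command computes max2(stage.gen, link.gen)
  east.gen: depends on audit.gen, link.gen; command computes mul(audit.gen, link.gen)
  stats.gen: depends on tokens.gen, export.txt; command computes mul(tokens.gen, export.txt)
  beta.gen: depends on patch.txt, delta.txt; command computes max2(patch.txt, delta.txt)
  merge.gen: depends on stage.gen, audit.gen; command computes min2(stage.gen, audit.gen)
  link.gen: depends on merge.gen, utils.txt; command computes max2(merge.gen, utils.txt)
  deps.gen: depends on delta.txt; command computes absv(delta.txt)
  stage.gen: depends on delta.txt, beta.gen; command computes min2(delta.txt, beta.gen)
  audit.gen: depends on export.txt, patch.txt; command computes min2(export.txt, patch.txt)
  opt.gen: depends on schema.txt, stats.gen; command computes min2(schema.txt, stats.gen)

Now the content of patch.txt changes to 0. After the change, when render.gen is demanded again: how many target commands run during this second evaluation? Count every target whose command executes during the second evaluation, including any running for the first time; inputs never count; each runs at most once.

Target commands that run: audit.gen, beta.gen, stage.gen — 3 in total.
Key observation: the cutoff stops propagation at merge.gen — its inputs' values are unchanged, so it reuses its cache.

First evaluation (everything demanded from the output):
  audit.gen = min2(-5, 2) = -5
  beta.gen = max2(2, -7) = 2
  stage.gen = min2(-7, 2) = -7
  merge.gen = min2(-7, -5) = -7
  link.gen = max2(-7, -3) = -3
  east.gen = mul(-5, -3) = 15
  tokens.gen = max2(-7, -3) = -3
  render.gen = min2(15, -3) = -3

Propagation after the edit:
  audit.gen: runs — patch.txt 2->0; result -5 (same value as before).
  beta.gen: runs — patch.txt 2->0; result 0.
  stage.gen: runs — beta.gen 2->0; result -7 (same value as before).
  merge.gen: checked — values it read are unchanged (stage.gen unchanged, audit.gen unchanged); reused cached -7 without running.
  link.gen: checked — values it read are unchanged (merge.gen unchanged, utils.txt unchanged); reused cached -3 without running.
  east.gen: checked — values it read are unchanged (audit.gen unchanged, link.gen unchanged); reused cached 15 without running.
  tokens.gen: checked — values it read are unchanged (stage.gen unchanged, link.gen unchanged); reused cached -3 without running.
  render.gen: checked — values it read are unchanged (east.gen unchanged, tokens.gen unchanged); reused cached -3 without running.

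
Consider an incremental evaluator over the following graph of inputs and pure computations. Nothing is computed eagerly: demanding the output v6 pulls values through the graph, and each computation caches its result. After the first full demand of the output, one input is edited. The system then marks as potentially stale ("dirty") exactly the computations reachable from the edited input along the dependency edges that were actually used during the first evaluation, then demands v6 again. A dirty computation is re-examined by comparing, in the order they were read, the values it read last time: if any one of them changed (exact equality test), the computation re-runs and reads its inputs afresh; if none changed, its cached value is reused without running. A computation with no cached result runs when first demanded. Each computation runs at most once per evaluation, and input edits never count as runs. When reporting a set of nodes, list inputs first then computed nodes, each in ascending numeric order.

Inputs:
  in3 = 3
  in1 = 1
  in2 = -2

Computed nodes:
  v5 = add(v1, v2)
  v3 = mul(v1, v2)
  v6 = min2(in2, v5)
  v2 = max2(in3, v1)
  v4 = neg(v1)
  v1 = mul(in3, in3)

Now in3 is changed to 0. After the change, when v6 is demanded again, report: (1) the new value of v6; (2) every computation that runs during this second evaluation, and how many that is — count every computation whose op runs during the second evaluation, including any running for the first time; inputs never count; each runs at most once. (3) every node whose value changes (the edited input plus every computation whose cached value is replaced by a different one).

v6 now evaluates to -2.
Run set: v1, v2, v5, v6 (4 run).
Changed values: in3, v1, v2, v5.

Initial pass — values computed on the first demand:
  v1 = mul(3, 3) = 9
  v2 = max2(3, 9) = 9
  v5 = add(9, 9) = 18
  v6 = min2(-2, 18) = -2

Second demand — change propagation:
  v1: re-runs because in3 3->0; in3 3->0; new result 0.
  v2: re-runs because in3 3->0; v1 9->0; new result 0.
  v5: re-runs because v1 9->0; v2 9->0; new result 0.
  v6: re-runs because v5 18->0; new result -2 (unchanged).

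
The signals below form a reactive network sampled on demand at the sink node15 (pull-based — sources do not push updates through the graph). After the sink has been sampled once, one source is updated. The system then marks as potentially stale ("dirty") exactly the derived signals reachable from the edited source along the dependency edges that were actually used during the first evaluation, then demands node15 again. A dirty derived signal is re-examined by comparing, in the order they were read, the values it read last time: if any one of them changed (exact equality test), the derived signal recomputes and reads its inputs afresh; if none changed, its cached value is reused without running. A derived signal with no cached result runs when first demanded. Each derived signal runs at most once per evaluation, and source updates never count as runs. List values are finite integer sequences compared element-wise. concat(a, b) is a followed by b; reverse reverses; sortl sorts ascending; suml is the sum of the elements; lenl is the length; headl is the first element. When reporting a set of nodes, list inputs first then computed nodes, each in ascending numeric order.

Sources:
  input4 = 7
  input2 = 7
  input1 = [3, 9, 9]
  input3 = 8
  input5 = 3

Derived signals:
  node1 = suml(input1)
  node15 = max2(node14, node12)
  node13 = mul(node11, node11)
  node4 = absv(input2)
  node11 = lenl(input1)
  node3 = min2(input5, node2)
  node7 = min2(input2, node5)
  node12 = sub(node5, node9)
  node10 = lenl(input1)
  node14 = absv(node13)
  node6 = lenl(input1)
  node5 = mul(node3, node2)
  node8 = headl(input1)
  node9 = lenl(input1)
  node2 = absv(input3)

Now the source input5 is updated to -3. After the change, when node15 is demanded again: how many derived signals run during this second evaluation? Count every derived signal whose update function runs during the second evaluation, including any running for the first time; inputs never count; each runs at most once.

Initial pass — values computed on the first demand:
  node2 = absv(8) = 8
  node3 = min2(3, 8) = 3
  node5 = mul(3, 8) = 24
  node9 = lenl([3, 9, 9]) = 3
  node11 = lenl([3, 9, 9]) = 3
  node12 = sub(24, 3) = 21
  node13 = mul(3, 3) = 9
  node14 = absv(9) = 9
  node15 = max2(9, 21) = 21

Second demand — change propagation:
  node3: re-runs because input5 3->-3; new result -3.
  node5: re-runs because node3 3->-3; new result -24.
  node12: re-runs because node5 24->-24; new result -27.
  node15: re-runs because node12 21->-27; new result 9.

Run set: node3, node5, node12, node15 (4 run).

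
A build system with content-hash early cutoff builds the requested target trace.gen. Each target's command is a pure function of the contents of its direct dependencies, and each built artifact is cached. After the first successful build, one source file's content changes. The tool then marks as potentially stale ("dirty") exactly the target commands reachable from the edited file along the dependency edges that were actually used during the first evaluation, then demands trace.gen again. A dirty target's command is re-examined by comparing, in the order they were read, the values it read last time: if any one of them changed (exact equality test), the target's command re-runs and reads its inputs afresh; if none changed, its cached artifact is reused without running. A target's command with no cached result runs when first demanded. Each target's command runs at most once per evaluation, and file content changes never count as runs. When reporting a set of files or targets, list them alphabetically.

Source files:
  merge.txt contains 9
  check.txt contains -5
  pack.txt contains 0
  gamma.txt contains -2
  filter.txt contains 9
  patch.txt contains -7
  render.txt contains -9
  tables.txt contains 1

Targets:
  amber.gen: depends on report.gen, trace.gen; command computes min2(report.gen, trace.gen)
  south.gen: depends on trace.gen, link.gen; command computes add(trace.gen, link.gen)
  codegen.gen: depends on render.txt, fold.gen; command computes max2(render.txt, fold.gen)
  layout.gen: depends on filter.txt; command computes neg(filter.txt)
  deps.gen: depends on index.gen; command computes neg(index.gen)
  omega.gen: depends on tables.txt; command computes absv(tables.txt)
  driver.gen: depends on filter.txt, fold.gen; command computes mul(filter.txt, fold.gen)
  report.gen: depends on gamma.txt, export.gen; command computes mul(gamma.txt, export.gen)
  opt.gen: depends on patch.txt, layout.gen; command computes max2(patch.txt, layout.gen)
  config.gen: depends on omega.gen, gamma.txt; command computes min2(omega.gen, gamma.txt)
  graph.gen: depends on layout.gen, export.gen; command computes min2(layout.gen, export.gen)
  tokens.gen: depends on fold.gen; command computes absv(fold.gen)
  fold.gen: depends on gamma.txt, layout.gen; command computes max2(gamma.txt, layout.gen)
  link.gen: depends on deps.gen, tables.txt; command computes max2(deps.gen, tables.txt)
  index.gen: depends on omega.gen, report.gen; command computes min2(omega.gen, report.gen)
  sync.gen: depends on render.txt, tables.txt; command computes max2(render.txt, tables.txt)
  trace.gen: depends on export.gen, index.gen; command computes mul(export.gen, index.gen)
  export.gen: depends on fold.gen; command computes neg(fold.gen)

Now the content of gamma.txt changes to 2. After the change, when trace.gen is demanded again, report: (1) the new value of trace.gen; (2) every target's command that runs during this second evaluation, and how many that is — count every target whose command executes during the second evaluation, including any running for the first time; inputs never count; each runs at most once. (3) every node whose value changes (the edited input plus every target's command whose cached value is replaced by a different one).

New value of trace.gen: 8.
Target commands that run: export.gen, fold.gen, report.gen, trace.gen — 4 in total.
Values that change: export.gen, fold.gen, gamma.txt, trace.gen.
Key observation: the cutoff stops propagation at index.gen — its inputs' values are unchanged, so it reuses its cache.

First evaluation (everything demanded from the output):
  layout.gen = neg(9) = -9
  fold.gen = max2(-2, -9) = -2
  export.gen = neg(-2) = 2
  omega.gen = absv(1) = 1
  report.gen = mul(-2, 2) = -4
  index.gen = min2(1, -4) = -4
  trace.gen = mul(2, -4) = -8

Propagation after the edit:
  fold.gen: runs — gamma.txt -2->2; result 2.
  export.gen: runs — fold.gen -2->2; result -2.
  report.gen: runs — gamma.txt -2->2; export.gen 2->-2; result -4 (same value as before).
  index.gen: checked — values it read are unchanged (omega.gen unchanged, report.gen unchanged); reused cached -4 without running.
  trace.gen: runs — export.gen 2->-2; result 8.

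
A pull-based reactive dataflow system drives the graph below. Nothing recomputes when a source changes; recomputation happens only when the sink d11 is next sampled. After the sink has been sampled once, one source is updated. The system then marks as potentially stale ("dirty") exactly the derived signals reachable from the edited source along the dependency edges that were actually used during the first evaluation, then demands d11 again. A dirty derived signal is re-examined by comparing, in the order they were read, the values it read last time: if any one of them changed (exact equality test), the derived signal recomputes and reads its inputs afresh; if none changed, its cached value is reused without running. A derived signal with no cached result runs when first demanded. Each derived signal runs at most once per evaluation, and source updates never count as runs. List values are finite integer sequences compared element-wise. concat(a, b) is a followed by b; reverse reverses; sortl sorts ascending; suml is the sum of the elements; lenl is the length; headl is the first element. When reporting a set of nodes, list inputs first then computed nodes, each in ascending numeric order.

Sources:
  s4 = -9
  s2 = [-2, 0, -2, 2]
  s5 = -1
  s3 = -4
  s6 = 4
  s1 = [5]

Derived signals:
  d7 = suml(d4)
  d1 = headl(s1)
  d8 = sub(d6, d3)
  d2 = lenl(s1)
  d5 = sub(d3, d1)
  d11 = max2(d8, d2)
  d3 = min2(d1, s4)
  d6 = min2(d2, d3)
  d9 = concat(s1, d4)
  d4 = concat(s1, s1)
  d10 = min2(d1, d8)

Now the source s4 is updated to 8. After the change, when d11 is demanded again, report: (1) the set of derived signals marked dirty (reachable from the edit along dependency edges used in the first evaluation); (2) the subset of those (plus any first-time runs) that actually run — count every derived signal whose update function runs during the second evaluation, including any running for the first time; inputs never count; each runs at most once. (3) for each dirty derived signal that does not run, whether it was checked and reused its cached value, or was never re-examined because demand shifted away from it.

First evaluation (everything demanded from the output):
  d1 = headl([5]) = 5
  d2 = lenl([5]) = 1
  d3 = min2(5, -9) = -9
  d6 = min2(1, -9) = -9
  d8 = sub(-9, -9) = 0
  d11 = max2(0, 1) = 1

Propagation after the edit:
  d3: runs — s4 -9->8; result 5.
  d6: runs — d3 -9->5; result 1.
  d8: runs — d6 -9->1; d3 -9->5; result -4.
  d11: runs — d8 0->-4; result 1 (same value as before).

Marked dirty: d3, d6, d8, d11.
Derived signals that run: d3, d6, d8, d11 — 4 in total.
Every dirty derived signal ran.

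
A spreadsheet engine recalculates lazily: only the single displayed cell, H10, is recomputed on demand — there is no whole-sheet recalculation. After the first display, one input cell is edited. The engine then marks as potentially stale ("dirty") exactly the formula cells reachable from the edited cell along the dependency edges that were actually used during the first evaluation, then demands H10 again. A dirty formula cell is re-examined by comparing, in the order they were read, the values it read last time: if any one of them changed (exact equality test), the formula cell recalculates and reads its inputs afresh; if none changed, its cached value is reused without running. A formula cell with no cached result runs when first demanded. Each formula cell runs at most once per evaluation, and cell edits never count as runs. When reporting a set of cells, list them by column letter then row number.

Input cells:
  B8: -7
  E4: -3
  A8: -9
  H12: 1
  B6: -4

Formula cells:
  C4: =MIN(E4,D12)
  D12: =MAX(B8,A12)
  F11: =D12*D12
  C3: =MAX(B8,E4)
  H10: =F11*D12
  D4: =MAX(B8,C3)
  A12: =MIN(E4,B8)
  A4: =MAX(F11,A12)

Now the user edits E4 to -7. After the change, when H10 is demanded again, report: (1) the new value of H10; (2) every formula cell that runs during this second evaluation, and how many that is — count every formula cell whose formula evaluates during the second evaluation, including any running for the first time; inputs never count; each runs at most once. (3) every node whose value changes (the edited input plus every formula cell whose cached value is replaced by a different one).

First evaluation (everything demanded from the output):
  A12 = MIN(-3, -7) = -7
  D12 = MAX(-7, -7) = -7
  F11 = -7 * -7 = 49
  H10 = 49 * -7 = -343

Propagation after the edit:
  A12: runs — E4 -3->-7; result -7 (same value as before).
  D12: checked — values it read are unchanged (B8 unchanged, A12 unchanged); reused cached -7 without running.
  F11: checked — values it read are unchanged (D12 unchanged, D12 unchanged); reused cached 49 without running.
  H10: checked — values it read are unchanged (F11 unchanged, D12 unchanged); reused cached -343 without running.

Key observation: the change is absorbed at A12 — it re-runs but produces the same value, and the output's value is unchanged.

New value of H10: -343.
Formula cells that run: A12 — 1 in total.
Values that change: E4.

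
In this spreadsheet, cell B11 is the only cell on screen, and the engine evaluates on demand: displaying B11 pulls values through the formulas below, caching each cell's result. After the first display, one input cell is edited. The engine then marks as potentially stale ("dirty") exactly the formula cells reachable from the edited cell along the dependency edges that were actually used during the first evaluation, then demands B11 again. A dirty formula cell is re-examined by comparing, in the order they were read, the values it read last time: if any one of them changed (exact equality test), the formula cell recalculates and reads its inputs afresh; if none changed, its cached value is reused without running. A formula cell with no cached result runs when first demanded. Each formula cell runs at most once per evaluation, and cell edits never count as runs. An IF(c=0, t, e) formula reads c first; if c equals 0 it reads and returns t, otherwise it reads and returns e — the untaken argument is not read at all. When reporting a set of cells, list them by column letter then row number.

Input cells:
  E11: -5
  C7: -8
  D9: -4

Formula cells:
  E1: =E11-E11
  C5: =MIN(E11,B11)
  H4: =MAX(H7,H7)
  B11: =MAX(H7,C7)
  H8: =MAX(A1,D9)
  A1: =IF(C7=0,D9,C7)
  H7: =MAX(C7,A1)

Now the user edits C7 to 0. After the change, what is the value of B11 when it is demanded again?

Initial pass — values computed on the first demand:
  A1 = IF(C7=0: C7=-8 -> else branch C7) = -8
  H7 = MAX(-8, -8) = -8
  B11 = MAX(-8, -8) = -8

Second demand — change propagation:
  A1: re-runs because C7 -8->0; C7 -8->0; new result -4.
  H7: re-runs because C7 -8->0; A1 -8->-4; new result 0.
  B11: re-runs because H7 -8->0; C7 -8->0; new result 0.

B11 now evaluates to 0.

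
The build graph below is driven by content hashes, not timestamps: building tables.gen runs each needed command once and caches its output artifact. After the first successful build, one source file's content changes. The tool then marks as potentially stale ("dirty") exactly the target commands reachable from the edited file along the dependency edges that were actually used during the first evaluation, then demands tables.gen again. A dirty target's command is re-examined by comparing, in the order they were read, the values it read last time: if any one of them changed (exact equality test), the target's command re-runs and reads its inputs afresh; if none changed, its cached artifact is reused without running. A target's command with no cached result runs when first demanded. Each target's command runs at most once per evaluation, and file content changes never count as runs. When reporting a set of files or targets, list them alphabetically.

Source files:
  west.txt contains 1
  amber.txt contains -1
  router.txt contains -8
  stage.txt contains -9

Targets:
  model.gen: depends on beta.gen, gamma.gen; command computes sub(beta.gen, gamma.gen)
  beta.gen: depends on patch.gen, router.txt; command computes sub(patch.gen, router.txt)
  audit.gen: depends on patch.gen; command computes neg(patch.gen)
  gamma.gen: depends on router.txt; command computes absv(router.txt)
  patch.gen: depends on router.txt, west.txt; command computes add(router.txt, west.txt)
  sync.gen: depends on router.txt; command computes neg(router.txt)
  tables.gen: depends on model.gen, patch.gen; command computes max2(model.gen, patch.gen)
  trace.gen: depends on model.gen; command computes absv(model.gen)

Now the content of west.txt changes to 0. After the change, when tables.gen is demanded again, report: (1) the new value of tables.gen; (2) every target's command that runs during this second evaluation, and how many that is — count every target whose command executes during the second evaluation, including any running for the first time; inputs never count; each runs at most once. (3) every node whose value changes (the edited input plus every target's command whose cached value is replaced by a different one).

tables.gen now evaluates to -8.
Run set: beta.gen, model.gen, patch.gen, tables.gen (4 run).
Changed values: beta.gen, model.gen, patch.gen, tables.gen, west.txt.

Initial pass — values computed on the first demand:
  gamma.gen = absv(-8) = 8
  patch.gen = add(-8, 1) = -7
  beta.gen = sub(-7, -8) = 1
  model.gen = sub(1, 8) = -7
  tables.gen = max2(-7, -7) = -7

Second demand — change propagation:
  patch.gen: re-runs because west.txt 1->0; new result -8.
  beta.gen: re-runs because patch.gen -7->-8; new result 0.
  model.gen: re-runs because beta.gen 1->0; new result -8.
  tables.gen: re-runs because model.gen -7->-8; patch.gen -7->-8; new result -8.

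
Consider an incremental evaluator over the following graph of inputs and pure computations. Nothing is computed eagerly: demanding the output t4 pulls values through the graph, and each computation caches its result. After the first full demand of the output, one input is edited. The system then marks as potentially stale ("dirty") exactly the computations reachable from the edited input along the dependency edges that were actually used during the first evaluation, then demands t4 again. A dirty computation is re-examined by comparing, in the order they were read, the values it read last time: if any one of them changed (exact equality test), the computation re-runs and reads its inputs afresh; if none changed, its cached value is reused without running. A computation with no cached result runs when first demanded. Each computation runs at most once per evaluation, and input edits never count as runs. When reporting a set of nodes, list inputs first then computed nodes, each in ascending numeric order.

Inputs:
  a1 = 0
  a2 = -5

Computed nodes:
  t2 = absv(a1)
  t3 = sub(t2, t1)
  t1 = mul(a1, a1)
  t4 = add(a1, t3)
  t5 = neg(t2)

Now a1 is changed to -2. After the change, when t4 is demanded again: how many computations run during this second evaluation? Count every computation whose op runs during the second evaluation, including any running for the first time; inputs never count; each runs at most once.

Initial pass — values computed on the first demand:
  t1 = mul(0, 0) = 0
  t2 = absv(0) = 0
  t3 = sub(0, 0) = 0
  t4 = add(0, 0) = 0

Second demand — change propagation:
  t1: re-runs because a1 0->-2; a1 0->-2; new result 4.
  t2: re-runs because a1 0->-2; new result 2.
  t3: re-runs because t2 0->2; t1 0->4; new result -2.
  t4: re-runs because a1 0->-2; t3 0->-2; new result -4.

Run set: t1, t2, t3, t4 (4 run).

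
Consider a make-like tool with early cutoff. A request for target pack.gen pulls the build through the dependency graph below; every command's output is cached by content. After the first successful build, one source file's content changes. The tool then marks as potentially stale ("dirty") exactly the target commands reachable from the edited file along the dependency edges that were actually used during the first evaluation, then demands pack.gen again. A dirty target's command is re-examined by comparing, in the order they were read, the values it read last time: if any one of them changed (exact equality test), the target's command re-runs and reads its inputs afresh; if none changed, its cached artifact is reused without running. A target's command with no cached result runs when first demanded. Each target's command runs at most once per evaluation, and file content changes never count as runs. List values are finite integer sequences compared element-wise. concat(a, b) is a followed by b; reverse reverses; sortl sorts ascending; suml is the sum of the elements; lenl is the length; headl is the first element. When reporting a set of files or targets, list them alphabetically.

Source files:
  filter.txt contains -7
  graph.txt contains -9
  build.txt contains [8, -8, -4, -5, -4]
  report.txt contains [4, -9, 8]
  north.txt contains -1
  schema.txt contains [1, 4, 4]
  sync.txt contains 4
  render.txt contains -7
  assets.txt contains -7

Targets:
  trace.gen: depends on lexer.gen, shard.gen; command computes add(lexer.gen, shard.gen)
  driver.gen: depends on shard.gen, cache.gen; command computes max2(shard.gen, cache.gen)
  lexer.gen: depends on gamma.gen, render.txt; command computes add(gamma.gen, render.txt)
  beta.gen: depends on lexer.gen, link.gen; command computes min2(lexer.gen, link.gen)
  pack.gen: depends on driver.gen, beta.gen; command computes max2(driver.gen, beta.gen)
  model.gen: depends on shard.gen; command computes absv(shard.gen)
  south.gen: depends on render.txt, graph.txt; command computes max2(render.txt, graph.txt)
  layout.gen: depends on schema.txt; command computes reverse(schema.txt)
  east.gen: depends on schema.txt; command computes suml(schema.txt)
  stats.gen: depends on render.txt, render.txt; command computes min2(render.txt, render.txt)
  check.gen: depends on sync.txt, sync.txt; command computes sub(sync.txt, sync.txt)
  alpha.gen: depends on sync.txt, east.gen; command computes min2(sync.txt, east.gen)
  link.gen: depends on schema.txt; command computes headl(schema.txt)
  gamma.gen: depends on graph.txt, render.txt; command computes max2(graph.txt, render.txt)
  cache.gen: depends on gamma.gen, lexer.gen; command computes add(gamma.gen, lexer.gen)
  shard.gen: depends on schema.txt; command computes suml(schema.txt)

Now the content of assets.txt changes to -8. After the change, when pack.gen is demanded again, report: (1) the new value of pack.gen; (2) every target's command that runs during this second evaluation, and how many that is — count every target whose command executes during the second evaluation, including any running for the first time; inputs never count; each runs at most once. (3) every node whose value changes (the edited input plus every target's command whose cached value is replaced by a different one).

Demanding pack.gen again yields 9.
0 target commands run: none.
The nodes whose values change: assets.txt.
Note the shortcut — nothing in the graph depends on assets.txt at all, so no recomputation happens.

First demand of the output computes:
  gamma.gen = max2(-9, -7) = -7
  lexer.gen = add(-7, -7) = -14
  cache.gen = add(-7, -14) = -21
  link.gen = headl([1, 4, 4]) = 1
  beta.gen = min2(-14, 1) = -14
  shard.gen = suml([1, 4, 4]) = 9
  driver.gen = max2(9, -21) = 9
  pack.gen = max2(9, -14) = 9

After the edit, cleaning proceeds:
  no node depends on assets.txt at all; the second demand re-runs nothing.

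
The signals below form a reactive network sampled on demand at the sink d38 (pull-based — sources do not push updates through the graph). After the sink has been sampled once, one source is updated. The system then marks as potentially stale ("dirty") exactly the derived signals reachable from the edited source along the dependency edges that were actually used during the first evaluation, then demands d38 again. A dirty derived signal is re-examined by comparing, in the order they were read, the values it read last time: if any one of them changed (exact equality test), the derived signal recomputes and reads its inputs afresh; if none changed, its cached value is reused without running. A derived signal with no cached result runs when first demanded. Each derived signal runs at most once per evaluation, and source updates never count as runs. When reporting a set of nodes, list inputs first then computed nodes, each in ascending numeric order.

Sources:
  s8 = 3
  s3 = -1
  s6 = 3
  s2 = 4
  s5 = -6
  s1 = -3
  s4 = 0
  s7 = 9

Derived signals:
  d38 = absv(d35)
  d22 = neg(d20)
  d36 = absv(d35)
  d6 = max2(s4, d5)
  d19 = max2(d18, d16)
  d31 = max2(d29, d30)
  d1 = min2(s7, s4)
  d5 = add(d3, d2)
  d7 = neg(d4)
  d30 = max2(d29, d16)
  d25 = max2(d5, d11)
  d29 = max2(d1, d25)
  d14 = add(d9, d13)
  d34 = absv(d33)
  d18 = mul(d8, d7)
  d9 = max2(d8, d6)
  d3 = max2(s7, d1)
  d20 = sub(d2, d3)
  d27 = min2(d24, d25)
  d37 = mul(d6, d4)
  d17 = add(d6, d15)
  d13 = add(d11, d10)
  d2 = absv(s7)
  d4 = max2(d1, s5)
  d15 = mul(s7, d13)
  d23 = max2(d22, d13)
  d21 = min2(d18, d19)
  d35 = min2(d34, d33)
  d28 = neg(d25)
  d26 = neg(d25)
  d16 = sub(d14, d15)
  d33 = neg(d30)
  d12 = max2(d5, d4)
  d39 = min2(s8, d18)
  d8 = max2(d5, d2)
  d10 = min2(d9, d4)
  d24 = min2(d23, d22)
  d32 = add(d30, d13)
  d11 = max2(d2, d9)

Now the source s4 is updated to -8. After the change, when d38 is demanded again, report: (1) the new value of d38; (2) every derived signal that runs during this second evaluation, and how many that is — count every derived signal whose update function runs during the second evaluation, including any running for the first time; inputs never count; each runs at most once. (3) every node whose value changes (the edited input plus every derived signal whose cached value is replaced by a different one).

d38 now evaluates to 18.
Run set: d1, d3, d4, d6, d10, d13, d14, d15, d16, d29, d30 (11 run).
Changed values: s4, d1, d4, d10, d13, d14, d15, d16.
The important point: at d5 every value read last time is unchanged, so the dirty flag clears without a run.

Initial pass — values computed on the first demand:
  d1 = min2(9, 0) = 0
  d2 = absv(9) = 9
  d3 = max2(9, 0) = 9
  d4 = max2(0, -6) = 0
  d5 = add(9, 9) = 18
  d6 = max2(0, 18) = 18
  d8 = max2(18, 9) = 18
  d9 = max2(18, 18) = 18
  d10 = min2(18, 0) = 0
  d11 = max2(9, 18) = 18
  d13 = add(18, 0) = 18
  d14 = add(18, 18) = 36
  d15 = mul(9, 18) = 162
  d16 = sub(36, 162) = -126
  d25 = max2(18, 18) = 18
  d29 = max2(0, 18) = 18
  d30 = max2(18, -126) = 18
  d33 = neg(18) = -18
  d34 = absv(-18) = 18
  d35 = min2(18, -18) = -18
  d38 = absv(-18) = 18

Second demand — change propagation:
  d1: re-runs because s4 0->-8; new result -8.
  d3: re-runs because d1 0->-8; new result 9 (unchanged).
  d4: re-runs because d1 0->-8; new result -6.
  d5: re-examined; everything it read last time is the same (d3 unchanged, d2 unchanged) — cache 18 kept, no run.
  d6: re-runs because s4 0->-8; new result 18 (unchanged).
  d8: re-examined; everything it read last time is the same (d5 unchanged, d2 unchanged) — cache 18 kept, no run.
  d9: re-examined; everything it read last time is the same (d8 unchanged, d6 unchanged) — cache 18 kept, no run.
  d10: re-runs because d4 0->-6; new result -6.
  d11: re-examined; everything it read last time is the same (d2 unchanged, d9 unchanged) — cache 18 kept, no run.
  d13: re-runs because d10 0->-6; new result 12.
  d14: re-runs because d13 18->12; new result 30.
  d15: re-runs because d13 18->12; new result 108.
  d16: re-runs because d14 36->30; d15 162->108; new result -78.
  d25: re-examined; everything it read last time is the same (d5 unchanged, d11 unchanged) — cache 18 kept, no run.
  d29: re-runs because d1 0->-8; new result 18 (unchanged).
  d30: re-runs because d16 -126->-78; new result 18 (unchanged).
  d33: re-examined; everything it read last time is the same (d30 unchanged) — cache -18 kept, no run.
  d34: re-examined; everything it read last time is the same (d33 unchanged) — cache 18 kept, no run.
  d35: re-examined; everything it read last time is the same (d34 unchanged, d33 unchanged) — cache -18 kept, no run.
  d38: re-examined; everything it read last time is the same (d35 unchanged) — cache 18 kept, no run.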